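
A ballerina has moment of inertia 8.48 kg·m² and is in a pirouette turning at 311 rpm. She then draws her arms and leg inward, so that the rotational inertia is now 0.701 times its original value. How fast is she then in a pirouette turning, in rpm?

ω₂ ≈ 444 rpm

With no external torque about the axis, L is conserved: I₁ω₁ = I₂ω₂.
I₂ = 0.701 × 8.48 = 5.944 kg·m².
ω₂ = I₁ω₁ / I₂ = (8.480)(311 rpm) / (5.944) = 443.7 rpm.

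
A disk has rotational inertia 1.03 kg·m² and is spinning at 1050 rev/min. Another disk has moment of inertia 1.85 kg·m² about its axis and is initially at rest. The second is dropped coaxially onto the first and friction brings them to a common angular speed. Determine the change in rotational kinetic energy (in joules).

ΔKE ≈ -4000 J

No external torque acts about the common axis, so total angular momentum is conserved.
Taking A's sense as positive: L = (1.030)(1050) = 1082 kg·m²·rpm.
Combined I = 1.030 + 1.850 = 2.880 kg·m².
ω_f = L / I = 1082 / 2.880 = 375.5 rpm.
KE_i = ½ΣIω² = 6226 J; KE_f = ½(2.880)(39.32)² = 2227 J.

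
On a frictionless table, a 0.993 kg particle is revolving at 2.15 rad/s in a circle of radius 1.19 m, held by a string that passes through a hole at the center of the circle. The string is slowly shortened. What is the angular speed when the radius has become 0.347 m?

ω₂ ≈ 25.3 rad/s

No torque about the axis ⇒ m r₁² ω₁ = m r₂² ω₂.
ω₂ = ω₁ (r₁/r₂)² = (2.15)(1.19/0.347)² = 25.29 rad/s.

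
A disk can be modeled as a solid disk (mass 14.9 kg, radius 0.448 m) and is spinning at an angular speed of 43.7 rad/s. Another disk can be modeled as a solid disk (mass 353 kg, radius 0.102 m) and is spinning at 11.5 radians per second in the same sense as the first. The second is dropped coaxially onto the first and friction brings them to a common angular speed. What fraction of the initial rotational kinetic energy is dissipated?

fraction ≈ 0.276

The coupling torques are internal; angular momentum about the shared axis is conserved.
Moments of inertia: I_A = ½(14.9)(0.448)² = 1.495 kg·m²; I_B = ½(353)(0.102)² = 1.836 kg·m².
Taking A's sense as positive: L = (1.495)(43.7) + (1.836)(11.5) = 86.46 kg·m²·rad/s.
Combined I = 1.495 + 1.836 = 3.332 kg·m².
ω_f = L / I = 86.46 / 3.332 = 25.95 rad/s.
KE_i = ½ΣIω² = 1549 J; KE_f = ½(3.332)(25.95)² = 1122 J.
Fraction dissipated = (KE_i − KE_f)/KE_i = 0.2758.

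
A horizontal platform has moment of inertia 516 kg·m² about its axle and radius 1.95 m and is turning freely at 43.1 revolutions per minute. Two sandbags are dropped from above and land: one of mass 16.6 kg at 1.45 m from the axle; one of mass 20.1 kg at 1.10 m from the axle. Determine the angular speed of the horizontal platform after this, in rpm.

No external torque acts about the axle; L_before = L_after.
Added inertia Σmr² = (16.6)(1.45)² + (20.1)(1.10)² = 59.22 kg·m²; I_f = 516.0 + 59.22 = 575.2 kg·m².
ω_f = I_p ω_i / I_f = (516.0)(43.1) / 575.2 = 38.66 rpm.

ω_f ≈ 38.7 rpm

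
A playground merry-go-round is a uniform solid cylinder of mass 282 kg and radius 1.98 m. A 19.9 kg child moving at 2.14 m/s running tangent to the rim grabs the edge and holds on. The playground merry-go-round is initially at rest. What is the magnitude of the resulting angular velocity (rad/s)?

|ω_f| ≈ 0.134 rad/s

The axle reaction passes through the axle and exerts no torque about it; angular momentum about the axle is conserved through the impact.
I_p = ½(282)(1.98)² = 552.8 kg·m². Taking the sense of the child's angular momentum as positive, L_{child} = m v R = (19.9)(2.14)(1.98) = 84.32 kg·m²/s.
L_i = 0 + 84.32 = 84.32 kg·m²/s.
After sticking, I_f = I_p + m R² = 552.8 + (19.9)(1.98)² = 630.8 kg·m².
ω_f = L_i / I_f = 84.32 / 630.8 = 0.1337 rad/s.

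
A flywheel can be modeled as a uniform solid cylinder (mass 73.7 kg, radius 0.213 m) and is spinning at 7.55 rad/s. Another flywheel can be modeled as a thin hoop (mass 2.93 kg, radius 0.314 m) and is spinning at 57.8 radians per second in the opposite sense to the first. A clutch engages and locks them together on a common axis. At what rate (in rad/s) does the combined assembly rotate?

|ω_f| ≈ 2.08 rad/s

The coupling torques are internal; angular momentum about the shared axis is conserved.
Moments of inertia: I_A = ½(73.7)(0.213)² = 1.672 kg·m²; I_B = (2.93)(0.314)² = 0.2889 kg·m².
Taking A's sense as positive: L = (1.672)(7.55) − (0.2889)(57.8) = -4.075 kg·m²·rad/s.
Combined I = 1.672 + 0.2889 = 1.961 kg·m².
ω_f = L / I = -4.075 / 1.961 = -2.078 rad/s.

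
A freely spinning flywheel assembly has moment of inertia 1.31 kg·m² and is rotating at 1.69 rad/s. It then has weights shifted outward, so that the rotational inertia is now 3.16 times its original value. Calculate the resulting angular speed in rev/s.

ω₂ ≈ 0.0851 rev/s

Angular momentum about the spin axis is conserved since the torque about it is zero.
I₂ = 3.16 × 1.31 = 4.140 kg·m².
ω₂ = I₁ω₁ / I₂ = (1.310)(1.69 rad/s) / (4.140) = 0.5348 rad/s = 0.08512 rev/s.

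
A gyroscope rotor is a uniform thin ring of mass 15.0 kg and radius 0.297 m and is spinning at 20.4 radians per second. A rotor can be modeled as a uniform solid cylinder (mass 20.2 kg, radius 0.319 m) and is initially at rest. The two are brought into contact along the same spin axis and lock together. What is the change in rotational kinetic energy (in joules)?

The coupling torques are internal; angular momentum about the shared axis is conserved.
Moments of inertia: I_A = (15.0)(0.297)² = 1.323 kg·m²; I_B = ½(20.2)(0.319)² = 1.028 kg·m².
Taking A's sense as positive: L = (1.323)(20.4) = 26.99 kg·m²·rad/s.
Combined I = 1.323 + 1.028 = 2.351 kg·m².
ω_f = L / I = 26.99 / 2.351 = 11.48 rad/s.
KE_i = ½ΣIω² = 275.3 J; KE_f = ½(2.351)(11.48)² = 155.0 J.

ΔKE ≈ -120 J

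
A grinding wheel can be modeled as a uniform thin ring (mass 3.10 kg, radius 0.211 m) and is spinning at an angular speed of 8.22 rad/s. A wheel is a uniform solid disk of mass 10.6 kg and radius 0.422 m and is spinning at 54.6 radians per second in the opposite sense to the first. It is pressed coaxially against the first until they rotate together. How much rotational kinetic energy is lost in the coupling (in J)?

ΔKE lost ≈ 238 J

No external torque acts about the common axis, so total angular momentum is conserved.
Moments of inertia: I_A = (3.10)(0.211)² = 0.1380 kg·m²; I_B = ½(10.6)(0.422)² = 0.9438 kg·m².
Taking A's sense as positive: L = (0.1380)(8.22) − (0.9438)(54.6) = -50.40 kg·m²·rad/s.
Combined I = 0.1380 + 0.9438 = 1.082 kg·m².
ω_f = L / I = -50.40 / 1.082 = -46.59 rad/s.
KE_i = ½ΣIω² = 1412 J; KE_f = ½(1.082)(46.59)² = 1174 J.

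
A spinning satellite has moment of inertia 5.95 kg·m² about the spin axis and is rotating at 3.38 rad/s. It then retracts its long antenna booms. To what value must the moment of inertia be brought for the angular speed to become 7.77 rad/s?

Angular momentum about the spin axis is conserved since the torque about it is zero.
I₂ = I₁ω₁ / ω₂ = (5.95)(3.38) / (7.77) = 2.588 kg·m².

I₂ ≈ 2.59 kg·m²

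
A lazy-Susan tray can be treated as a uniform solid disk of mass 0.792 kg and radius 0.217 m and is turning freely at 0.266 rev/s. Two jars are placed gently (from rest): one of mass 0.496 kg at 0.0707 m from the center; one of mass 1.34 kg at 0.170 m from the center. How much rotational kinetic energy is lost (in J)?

energy lost ≈ 0.0179 J

No external torque acts about the center; L_before = L_after.
I_p = ½(0.792)(0.217)² = 0.01865 kg·m².
Added inertia Σmr² = (0.496)(0.0707)² + (1.34)(0.170)² = 0.04121 kg·m²; I_f = 0.01865 + 0.04121 = 0.05985 kg·m².
ω_f = I_p ω_i / I_f = (0.01865)(0.266) / 0.05985 = 0.08287 rev/s.
KE_i = ½(0.01865)(1.671 rad/s)² = 0.02604 J; KE_f = ½(0.05985)(0.5207)² = 0.008114 J.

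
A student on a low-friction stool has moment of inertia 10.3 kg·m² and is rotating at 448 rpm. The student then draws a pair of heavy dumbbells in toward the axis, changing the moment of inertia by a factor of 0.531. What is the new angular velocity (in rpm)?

ω₂ ≈ 844 rpm

Angular momentum about the spin axis is conserved since the torque about it is zero.
I₂ = 0.531 × 10.3 = 5.469 kg·m².
ω₂ = I₁ω₁ / I₂ = (10.30)(448 rpm) / (5.469) = 843.7 rpm.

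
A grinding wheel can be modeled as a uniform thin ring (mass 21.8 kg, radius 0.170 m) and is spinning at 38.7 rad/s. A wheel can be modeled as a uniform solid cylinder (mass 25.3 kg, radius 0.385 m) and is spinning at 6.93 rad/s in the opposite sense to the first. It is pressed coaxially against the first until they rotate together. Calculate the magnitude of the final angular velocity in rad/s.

No external torque acts about the common axis, so total angular momentum is conserved.
Moments of inertia: I_A = (21.8)(0.170)² = 0.6300 kg·m²; I_B = ½(25.3)(0.385)² = 1.875 kg·m².
Taking A's sense as positive: L = (0.6300)(38.7) − (1.875)(6.93) = 11.39 kg·m²·rad/s.
Combined I = 0.6300 + 1.875 = 2.505 kg·m².
ω_f = L / I = 11.39 / 2.505 = 4.546 rad/s.

|ω_f| ≈ 4.55 rad/s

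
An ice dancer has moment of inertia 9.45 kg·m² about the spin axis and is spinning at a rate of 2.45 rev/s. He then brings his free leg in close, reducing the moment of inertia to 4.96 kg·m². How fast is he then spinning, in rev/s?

ω₂ ≈ 4.67 rev/s

No external torque acts about the spin axis, so angular momentum is conserved.
ω₂ = I₁ω₁ / I₂ = (9.450)(2.45 rev/s) / (4.960) = 4.668 rev/s.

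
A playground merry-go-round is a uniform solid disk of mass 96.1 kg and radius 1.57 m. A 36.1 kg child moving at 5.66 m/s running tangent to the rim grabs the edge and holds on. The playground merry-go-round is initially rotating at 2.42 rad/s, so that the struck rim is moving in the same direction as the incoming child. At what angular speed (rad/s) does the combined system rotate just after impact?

|ω_f| ≈ 2.93 rad/s

About the axle the impulsive forces during the collision are internal, so angular momentum about that axis is conserved.
I_p = ½(96.1)(1.57)² = 118.4 kg·m². Taking the sense of the child's angular momentum as positive, L_{child} = m v R = (36.1)(5.66)(1.57) = 320.8 kg·m²/s.
L_i = +I_p ω_p + m v R = +(118.4)(2.42) + 320.8 = 607.4 kg·m²/s.
After sticking, I_f = I_p + m R² = 118.4 + (36.1)(1.57)² = 207.4 kg·m².
ω_f = L_i / I_f = 607.4 / 207.4 = 2.928 rad/s.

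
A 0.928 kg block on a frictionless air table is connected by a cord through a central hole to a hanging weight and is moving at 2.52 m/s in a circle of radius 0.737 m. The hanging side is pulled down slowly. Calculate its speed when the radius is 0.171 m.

v₂ ≈ 10.9 m/s

Central (radial) force ⇒ zero torque about the center ⇒ m v r is constant.
v₂ = v₁ r₁ / r₂ = (2.52)(0.737) / (0.171) = 10.86 m/s.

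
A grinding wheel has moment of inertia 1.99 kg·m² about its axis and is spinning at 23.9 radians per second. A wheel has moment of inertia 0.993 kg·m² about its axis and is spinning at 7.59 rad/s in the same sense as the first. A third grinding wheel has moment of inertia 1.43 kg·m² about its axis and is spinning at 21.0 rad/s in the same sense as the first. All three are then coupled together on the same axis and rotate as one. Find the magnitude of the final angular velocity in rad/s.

The coupling torques are internal; angular momentum about the shared axis is conserved.
Taking A's sense as positive: L = (1.990)(23.9) + (0.9930)(7.59) + (1.430)(21.0) = 85.13 kg·m²·rad/s.
Combined I = 1.990 + 0.9930 + 1.430 = 4.413 kg·m².
ω_f = L / I = 85.13 / 4.413 = 19.29 rad/s.

|ω_f| ≈ 19.3 rad/s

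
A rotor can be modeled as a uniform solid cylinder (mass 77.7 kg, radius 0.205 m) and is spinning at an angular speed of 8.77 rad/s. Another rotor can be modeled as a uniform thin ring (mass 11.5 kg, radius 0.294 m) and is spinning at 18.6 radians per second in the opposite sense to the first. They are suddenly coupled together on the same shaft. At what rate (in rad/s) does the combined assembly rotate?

No external torque acts about the common axis, so total angular momentum is conserved.
Moments of inertia: I_A = ½(77.7)(0.205)² = 1.633 kg·m²; I_B = (11.5)(0.294)² = 0.9940 kg·m².
Taking A's sense as positive: L = (1.633)(8.77) − (0.9940)(18.6) = -4.170 kg·m²·rad/s.
Combined I = 1.633 + 0.9940 = 2.627 kg·m².
ω_f = L / I = -4.170 / 2.627 = -1.588 rad/s.

|ω_f| ≈ 1.59 rad/s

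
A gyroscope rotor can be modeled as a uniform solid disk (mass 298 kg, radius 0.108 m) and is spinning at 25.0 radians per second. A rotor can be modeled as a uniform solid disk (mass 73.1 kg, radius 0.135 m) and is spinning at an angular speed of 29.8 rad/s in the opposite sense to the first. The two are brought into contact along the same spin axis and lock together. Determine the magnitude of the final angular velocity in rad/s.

|ω_f| ≈ 9.82 rad/s

The coupling torques are internal; angular momentum about the shared axis is conserved.
Moments of inertia: I_A = ½(298)(0.108)² = 1.738 kg·m²; I_B = ½(73.1)(0.135)² = 0.6661 kg·m².
Taking A's sense as positive: L = (1.738)(25.0) − (0.6661)(29.8) = 23.60 kg·m²·rad/s.
Combined I = 1.738 + 0.6661 = 2.404 kg·m².
ω_f = L / I = 23.60 / 2.404 = 9.816 rad/s.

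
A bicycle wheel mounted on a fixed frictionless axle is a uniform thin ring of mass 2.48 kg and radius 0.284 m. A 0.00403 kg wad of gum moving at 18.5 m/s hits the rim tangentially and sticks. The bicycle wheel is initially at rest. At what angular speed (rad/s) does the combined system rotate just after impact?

The axle reaction passes through the axle and exerts no torque about it; angular momentum about the axle is conserved through the impact.
I_p = (2.48)(0.284)² = 0.2000 kg·m². Taking the sense of the wad of gum's angular momentum as positive, L_{wad} = m v R = (0.00403)(18.5)(0.284) = 0.02117 kg·m²/s.
L_i = 0 + 0.02117 = 0.02117 kg·m²/s.
After sticking, I_f = I_p + m R² = 0.2000 + (0.00403)(0.284)² = 0.2004 kg·m².
ω_f = L_i / I_f = 0.02117 / 0.2004 = 0.1057 rad/s.

|ω_f| ≈ 0.106 rad/s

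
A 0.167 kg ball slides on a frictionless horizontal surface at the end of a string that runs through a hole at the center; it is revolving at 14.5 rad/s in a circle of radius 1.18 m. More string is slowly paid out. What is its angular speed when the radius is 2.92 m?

No torque about the axis ⇒ m r₁² ω₁ = m r₂² ω₂.
ω₂ = ω₁ (r₁/r₂)² = (14.5)(1.18/2.92)² = 2.368 rad/s.

ω₂ ≈ 2.37 rad/s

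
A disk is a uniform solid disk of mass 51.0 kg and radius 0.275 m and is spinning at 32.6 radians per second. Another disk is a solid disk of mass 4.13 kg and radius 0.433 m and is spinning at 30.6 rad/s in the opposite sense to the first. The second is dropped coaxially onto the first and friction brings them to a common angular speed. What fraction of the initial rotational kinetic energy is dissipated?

fraction ≈ 0.534

No external torque acts about the common axis, so total angular momentum is conserved.
Moments of inertia: I_A = ½(51.0)(0.275)² = 1.928 kg·m²; I_B = ½(4.13)(0.433)² = 0.3872 kg·m².
Taking A's sense as positive: L = (1.928)(32.6) − (0.3872)(30.6) = 51.02 kg·m²·rad/s.
Combined I = 1.928 + 0.3872 = 2.316 kg·m².
ω_f = L / I = 51.02 / 2.316 = 22.03 rad/s.
KE_i = ½ΣIω² = 1206 J; KE_f = ½(2.316)(22.03)² = 562.1 J.
Fraction dissipated = (KE_i − KE_f)/KE_i = 0.5339.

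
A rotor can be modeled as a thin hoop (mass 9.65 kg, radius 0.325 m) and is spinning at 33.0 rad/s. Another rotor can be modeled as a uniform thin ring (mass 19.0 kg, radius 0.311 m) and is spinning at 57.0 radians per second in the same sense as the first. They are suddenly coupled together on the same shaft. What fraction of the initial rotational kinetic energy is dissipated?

No external torque acts about the common axis, so total angular momentum is conserved.
Moments of inertia: I_A = (9.65)(0.325)² = 1.019 kg·m²; I_B = (19.0)(0.311)² = 1.838 kg·m².
Taking A's sense as positive: L = (1.019)(33.0) + (1.838)(57.0) = 138.4 kg·m²·rad/s.
Combined I = 1.019 + 1.838 = 2.857 kg·m².
ω_f = L / I = 138.4 / 2.857 = 48.44 rad/s.
KE_i = ½ΣIω² = 3540 J; KE_f = ½(2.857)(48.44)² = 3352 J.
Fraction dissipated = (KE_i − KE_f)/KE_i = 0.05333.

fraction ≈ 0.0533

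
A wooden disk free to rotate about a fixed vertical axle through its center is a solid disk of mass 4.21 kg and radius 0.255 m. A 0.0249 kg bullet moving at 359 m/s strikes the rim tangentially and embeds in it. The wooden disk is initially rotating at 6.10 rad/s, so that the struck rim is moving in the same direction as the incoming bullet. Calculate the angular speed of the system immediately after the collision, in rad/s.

The axle reaction passes through the axle and exerts no torque about it; angular momentum about the axle is conserved through the impact.
I_p = ½(4.21)(0.255)² = 0.1369 kg·m². Taking the sense of the bullet's angular momentum as positive, L_{bullet} = m v R = (0.0249)(359)(0.255) = 2.279 kg·m²/s.
L_i = +I_p ω_p + m v R = +(0.1369)(6.10) + 2.279 = 3.114 kg·m²/s.
After sticking, I_f = I_p + m R² = 0.1369 + (0.0249)(0.255)² = 0.1385 kg·m².
ω_f = L_i / I_f = 3.114 / 0.1385 = 22.49 rad/s.

|ω_f| ≈ 22.5 rad/s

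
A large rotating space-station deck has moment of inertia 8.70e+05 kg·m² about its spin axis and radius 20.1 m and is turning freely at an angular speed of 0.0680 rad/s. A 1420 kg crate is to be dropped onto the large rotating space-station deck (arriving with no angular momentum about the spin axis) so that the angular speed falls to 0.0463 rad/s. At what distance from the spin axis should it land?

No external torque acts about the spin axis; L_before = L_after.
I_p ω_i = (I_p + m r²) ω_f ⇒ m r² = I_p(ω_i/ω_f − 1) = 8.700e+05(0.0680/0.0463 − 1) = 4.078e+05 kg·m².
r = √(4.078e+05/1420) = 16.95 m.

r ≈ 16.9 m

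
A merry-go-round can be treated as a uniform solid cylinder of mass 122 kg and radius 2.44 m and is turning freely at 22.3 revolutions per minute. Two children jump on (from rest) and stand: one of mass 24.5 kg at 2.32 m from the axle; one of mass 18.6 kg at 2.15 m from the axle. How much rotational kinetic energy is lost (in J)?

energy lost ≈ 371 J

No external torque acts about the axle; L_before = L_after.
I_p = ½(122)(2.44)² = 363.2 kg·m².
Added inertia Σmr² = (24.5)(2.32)² + (18.6)(2.15)² = 217.8 kg·m²; I_f = 363.2 + 217.8 = 581.0 kg·m².
ω_f = I_p ω_i / I_f = (363.2)(22.3) / 581.0 = 13.94 rpm.
KE_i = ½(363.2)(2.335 rad/s)² = 990.3 J; KE_f = ½(581.0)(1.460)² = 619.0 J.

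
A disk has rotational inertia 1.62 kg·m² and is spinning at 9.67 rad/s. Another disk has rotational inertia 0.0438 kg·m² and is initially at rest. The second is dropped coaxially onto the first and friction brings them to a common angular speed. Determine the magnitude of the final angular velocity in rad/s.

|ω_f| ≈ 9.42 rad/s

The coupling torques are internal; angular momentum about the shared axis is conserved.
Taking A's sense as positive: L = (1.620)(9.67) = 15.67 kg·m²·rad/s.
Combined I = 1.620 + 0.04380 = 1.664 kg·m².
ω_f = L / I = 15.67 / 1.664 = 9.415 rad/s.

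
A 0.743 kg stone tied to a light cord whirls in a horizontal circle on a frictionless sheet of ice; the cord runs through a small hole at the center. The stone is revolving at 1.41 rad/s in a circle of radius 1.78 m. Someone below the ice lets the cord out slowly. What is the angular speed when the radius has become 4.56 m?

ω₂ ≈ 0.215 rad/s

The constraining force is radial, so m r² ω about the center is conserved.
ω₂ = ω₁ (r₁/r₂)² = (1.41)(1.78/4.56)² = 0.2148 rad/s.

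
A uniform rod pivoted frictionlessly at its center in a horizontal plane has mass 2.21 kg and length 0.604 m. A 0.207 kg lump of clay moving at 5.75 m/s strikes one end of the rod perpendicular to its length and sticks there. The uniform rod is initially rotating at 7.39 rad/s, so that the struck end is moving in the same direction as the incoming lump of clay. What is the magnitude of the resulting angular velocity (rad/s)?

|ω_f| ≈ 9.95 rad/s

The axle reaction passes through the pivot and exerts no torque about it; angular momentum about the pivot is conserved through the impact.
I_p = (1/12)(2.21)(0.604)² = 0.06719 kg·m². Taking the sense of the lump of clay's angular momentum as positive, L_{lump} = m v R = (0.207)(5.75)(0.604/2) = 0.3595 kg·m²/s.
L_i = +I_p ω_p + m v R = +(0.06719)(7.39) + 0.3595 = 0.8560 kg·m²/s.
After sticking, I_f = I_p + m R² = 0.06719 + (0.207)(0.604/2)² = 0.08607 kg·m².
ω_f = L_i / I_f = 0.8560 / 0.08607 = 9.945 rad/s.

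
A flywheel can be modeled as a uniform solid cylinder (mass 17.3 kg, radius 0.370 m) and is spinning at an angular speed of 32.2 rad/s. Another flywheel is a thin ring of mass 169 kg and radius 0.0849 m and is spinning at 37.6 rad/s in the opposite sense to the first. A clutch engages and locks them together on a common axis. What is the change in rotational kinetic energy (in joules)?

ΔKE ≈ -1460 J

The coupling torques are internal; angular momentum about the shared axis is conserved.
Moments of inertia: I_A = ½(17.3)(0.370)² = 1.184 kg·m²; I_B = (169)(0.0849)² = 1.218 kg·m².
Taking A's sense as positive: L = (1.184)(32.2) − (1.218)(37.6) = -7.672 kg·m²·rad/s.
Combined I = 1.184 + 1.218 = 2.402 kg·m².
ω_f = L / I = -7.672 / 2.402 = -3.193 rad/s.
KE_i = ½ΣIω² = 1475 J; KE_f = ½(2.402)(3.193)² = 12.25 J.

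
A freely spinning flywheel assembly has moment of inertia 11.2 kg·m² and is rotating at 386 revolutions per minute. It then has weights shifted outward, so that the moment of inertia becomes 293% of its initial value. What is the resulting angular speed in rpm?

ω₂ ≈ 132 rpm

No external torque acts about the spin axis, so angular momentum is conserved.
I₂ = 2.93 × 11.2 = 32.82 kg·m².
ω₂ = I₁ω₁ / I₂ = (11.20)(386 rpm) / (32.82) = 131.7 rpm.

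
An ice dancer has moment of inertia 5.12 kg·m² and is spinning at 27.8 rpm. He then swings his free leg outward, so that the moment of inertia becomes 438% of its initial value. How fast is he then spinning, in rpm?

Angular momentum about the spin axis is conserved since the torque about it is zero.
I₂ = 4.38 × 5.12 = 22.43 kg·m².
ω₂ = I₁ω₁ / I₂ = (5.120)(27.8 rpm) / (22.43) = 6.347 rpm.

ω₂ ≈ 6.35 rpm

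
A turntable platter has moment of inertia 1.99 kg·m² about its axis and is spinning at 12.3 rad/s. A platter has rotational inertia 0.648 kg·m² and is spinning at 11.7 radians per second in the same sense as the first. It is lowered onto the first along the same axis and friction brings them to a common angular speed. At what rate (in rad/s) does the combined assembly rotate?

|ω_f| ≈ 12.2 rad/s

The coupling torques are internal; angular momentum about the shared axis is conserved.
Taking A's sense as positive: L = (1.990)(12.3) + (0.6480)(11.7) = 32.06 kg·m²·rad/s.
Combined I = 1.990 + 0.6480 = 2.638 kg·m².
ω_f = L / I = 32.06 / 2.638 = 12.15 rad/s.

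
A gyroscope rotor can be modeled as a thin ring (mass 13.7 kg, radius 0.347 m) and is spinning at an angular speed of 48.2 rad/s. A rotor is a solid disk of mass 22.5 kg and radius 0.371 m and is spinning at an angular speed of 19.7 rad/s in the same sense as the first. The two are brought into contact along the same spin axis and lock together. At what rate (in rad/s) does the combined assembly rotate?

No external torque acts about the common axis, so total angular momentum is conserved.
Moments of inertia: I_A = (13.7)(0.347)² = 1.650 kg·m²; I_B = ½(22.5)(0.371)² = 1.548 kg·m².
Taking A's sense as positive: L = (1.650)(48.2) + (1.548)(19.7) = 110.0 kg·m²·rad/s.
Combined I = 1.650 + 1.548 = 3.198 kg·m².
ω_f = L / I = 110.0 / 3.198 = 34.40 rad/s.

|ω_f| ≈ 34.4 rad/s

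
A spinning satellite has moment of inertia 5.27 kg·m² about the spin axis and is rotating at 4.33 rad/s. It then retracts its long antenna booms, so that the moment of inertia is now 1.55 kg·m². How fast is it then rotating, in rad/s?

With no external torque about the axis, L is conserved: I₁ω₁ = I₂ω₂.
ω₂ = I₁ω₁ / I₂ = (5.270)(4.33 rad/s) / (1.550) = 14.72 rad/s.

ω₂ ≈ 14.7 rad/s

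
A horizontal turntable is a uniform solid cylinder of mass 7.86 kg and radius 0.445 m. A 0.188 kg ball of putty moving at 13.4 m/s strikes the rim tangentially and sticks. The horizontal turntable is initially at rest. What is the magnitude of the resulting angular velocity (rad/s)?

|ω_f| ≈ 1.37 rad/s

The axle reaction passes through the axle and exerts no torque about it; angular momentum about the axle is conserved through the impact.
I_p = ½(7.86)(0.445)² = 0.7782 kg·m². Taking the sense of the ball of putty's angular momentum as positive, L_{ball} = m v R = (0.188)(13.4)(0.445) = 1.121 kg·m²/s.
L_i = 0 + 1.121 = 1.121 kg·m²/s.
After sticking, I_f = I_p + m R² = 0.7782 + (0.188)(0.445)² = 0.8155 kg·m².
ω_f = L_i / I_f = 1.121 / 0.8155 = 1.375 rad/s.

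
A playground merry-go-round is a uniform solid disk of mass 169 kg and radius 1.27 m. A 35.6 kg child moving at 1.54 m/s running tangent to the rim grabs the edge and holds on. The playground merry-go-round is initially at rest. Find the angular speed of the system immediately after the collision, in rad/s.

|ω_f| ≈ 0.359 rad/s

The axle reaction passes through the axle and exerts no torque about it; angular momentum about the axle is conserved through the impact.
I_p = ½(169)(1.27)² = 136.3 kg·m². Taking the sense of the child's angular momentum as positive, L_{child} = m v R = (35.6)(1.54)(1.27) = 69.63 kg·m²/s.
L_i = 0 + 69.63 = 69.63 kg·m²/s.
After sticking, I_f = I_p + m R² = 136.3 + (35.6)(1.27)² = 193.7 kg·m².
ω_f = L_i / I_f = 69.63 / 193.7 = 0.3594 rad/s.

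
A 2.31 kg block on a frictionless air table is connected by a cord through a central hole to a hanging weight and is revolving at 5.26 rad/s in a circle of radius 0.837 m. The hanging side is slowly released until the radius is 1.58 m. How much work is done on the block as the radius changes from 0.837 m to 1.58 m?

The constraining force is radial, so m r² ω about the center is conserved.
ω₂ = ω₁ (r₁/r₂)² = (5.26)(0.837/1.58)² = 1.476 rad/s.
W = ΔKE = ½m(v₂² − v₁²) = -16.10 J.

W ≈ -16.1 J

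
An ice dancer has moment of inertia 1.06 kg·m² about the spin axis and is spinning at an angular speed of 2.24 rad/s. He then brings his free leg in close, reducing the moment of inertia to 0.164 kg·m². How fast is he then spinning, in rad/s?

ω₂ ≈ 14.5 rad/s

Angular momentum about the spin axis is conserved since the torque about it is zero.
ω₂ = I₁ω₁ / I₂ = (1.060)(2.24 rad/s) / (0.1640) = 14.48 rad/s.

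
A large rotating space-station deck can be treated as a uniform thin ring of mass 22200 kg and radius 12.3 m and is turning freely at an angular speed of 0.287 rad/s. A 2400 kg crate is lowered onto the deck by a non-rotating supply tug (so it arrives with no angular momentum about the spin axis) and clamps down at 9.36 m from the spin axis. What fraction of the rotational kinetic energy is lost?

No external torque acts about the spin axis; L_before = L_after.
I_p = (22200)(12.3)² = 3.359e+06 kg·m².
Added inertia Σmr² = (2400)(9.36)² = 2.103e+05 kg·m²; I_f = 3.359e+06 + 2.103e+05 = 3.569e+06 kg·m².
ω_f = I_p ω_i / I_f = (3.359e+06)(0.287) / 3.569e+06 = 0.2701 rad/s.
KE_i = ½(3.359e+06)(0.2870 rad/s)² = 1.383e+05 J; KE_f = ½(3.569e+06)(0.2701)² = 1.302e+05 J.
Fraction lost = 0.05892.

fraction ≈ 0.0589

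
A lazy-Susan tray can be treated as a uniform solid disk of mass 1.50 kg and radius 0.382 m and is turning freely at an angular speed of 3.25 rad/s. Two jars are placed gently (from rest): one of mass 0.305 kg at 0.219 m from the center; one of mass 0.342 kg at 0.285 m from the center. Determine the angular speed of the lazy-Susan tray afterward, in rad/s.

ω_f ≈ 2.34 rad/s

The added mass arrives with no angular momentum about the center, and any external torque about the center is negligible, so the system's angular momentum is conserved.
I_p = ½(1.50)(0.382)² = 0.1094 kg·m².
Added inertia Σmr² = (0.305)(0.219)² + (0.342)(0.285)² = 0.04241 kg·m²; I_f = 0.1094 + 0.04241 = 0.1519 kg·m².
ω_f = I_p ω_i / I_f = (0.1094)(3.25) / 0.1519 = 2.342 rad/s.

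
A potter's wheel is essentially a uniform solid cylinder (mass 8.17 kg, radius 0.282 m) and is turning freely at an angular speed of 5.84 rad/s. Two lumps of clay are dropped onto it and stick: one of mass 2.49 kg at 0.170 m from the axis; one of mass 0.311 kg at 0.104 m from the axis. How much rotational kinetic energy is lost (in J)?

No external torque acts about the axis; L_before = L_after.
I_p = ½(8.17)(0.282)² = 0.3249 kg·m².
Added inertia Σmr² = (2.49)(0.170)² + (0.311)(0.104)² = 0.07532 kg·m²; I_f = 0.3249 + 0.07532 = 0.4002 kg·m².
ω_f = I_p ω_i / I_f = (0.3249)(5.84) / 0.4002 = 4.741 rad/s.
KE_i = ½(0.3249)(5.840 rad/s)² = 5.540 J; KE_f = ½(0.4002)(4.741)² = 4.497 J.

energy lost ≈ 1.04 J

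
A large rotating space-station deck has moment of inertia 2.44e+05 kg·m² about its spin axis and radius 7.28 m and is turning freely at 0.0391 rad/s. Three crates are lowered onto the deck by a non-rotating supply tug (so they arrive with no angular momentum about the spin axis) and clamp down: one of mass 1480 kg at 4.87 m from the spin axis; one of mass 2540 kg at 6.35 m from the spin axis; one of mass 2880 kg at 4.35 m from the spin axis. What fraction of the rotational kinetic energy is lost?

fraction ≈ 0.440

No external torque acts about the spin axis; L_before = L_after.
Added inertia Σmr² = (1480)(4.87)² + (2540)(6.35)² + (2880)(4.35)² = 1.920e+05 kg·m²; I_f = 2.440e+05 + 1.920e+05 = 4.360e+05 kg·m².
ω_f = I_p ω_i / I_f = (2.440e+05)(0.0391) / 4.360e+05 = 0.02188 rad/s.
KE_i = ½(2.440e+05)(0.03910 rad/s)² = 186.5 J; KE_f = ½(4.360e+05)(0.02188)² = 104.4 J.
Fraction lost = 0.4404.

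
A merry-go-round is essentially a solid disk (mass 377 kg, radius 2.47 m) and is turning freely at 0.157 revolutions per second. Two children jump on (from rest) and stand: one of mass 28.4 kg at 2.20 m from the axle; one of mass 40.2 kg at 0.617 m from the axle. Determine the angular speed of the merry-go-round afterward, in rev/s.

ω_f ≈ 0.139 rev/s

No external torque acts about the axle; L_before = L_after.
I_p = ½(377)(2.47)² = 1150 kg·m².
Added inertia Σmr² = (28.4)(2.20)² + (40.2)(0.617)² = 152.8 kg·m²; I_f = 1150 + 152.8 = 1303 kg·m².
ω_f = I_p ω_i / I_f = (1150)(0.157) / 1303 = 0.1386 rev/s.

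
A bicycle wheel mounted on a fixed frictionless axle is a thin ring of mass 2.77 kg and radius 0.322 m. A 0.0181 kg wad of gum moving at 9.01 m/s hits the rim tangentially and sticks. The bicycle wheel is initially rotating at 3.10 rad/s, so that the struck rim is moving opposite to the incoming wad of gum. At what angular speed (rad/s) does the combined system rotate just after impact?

About the axle the impulsive forces during the collision are internal, so angular momentum about that axis is conserved.
I_p = (2.77)(0.322)² = 0.2872 kg·m². Taking the sense of the wad of gum's angular momentum as positive, L_{wad} = m v R = (0.0181)(9.01)(0.322) = 0.05251 kg·m²/s.
L_i = −I_p ω_p + m v R = −(0.2872)(3.10) + 0.05251 = -0.8378 kg·m²/s.
After sticking, I_f = I_p + m R² = 0.2872 + (0.0181)(0.322)² = 0.2891 kg·m².
ω_f = L_i / I_f = -0.8378 / 0.2891 = -2.898 rad/s.

|ω_f| ≈ 2.90 rad/s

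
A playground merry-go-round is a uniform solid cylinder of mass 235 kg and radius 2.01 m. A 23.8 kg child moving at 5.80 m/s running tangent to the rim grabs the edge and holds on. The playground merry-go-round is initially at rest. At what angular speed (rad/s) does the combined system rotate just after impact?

|ω_f| ≈ 0.486 rad/s

About the axle the impulsive forces during the collision are internal, so angular momentum about that axis is conserved.
I_p = ½(235)(2.01)² = 474.7 kg·m². Taking the sense of the child's angular momentum as positive, L_{child} = m v R = (23.8)(5.80)(2.01) = 277.5 kg·m²/s.
L_i = 0 + 277.5 = 277.5 kg·m²/s.
After sticking, I_f = I_p + m R² = 474.7 + (23.8)(2.01)² = 570.9 kg·m².
ω_f = L_i / I_f = 277.5 / 570.9 = 0.4860 rad/s.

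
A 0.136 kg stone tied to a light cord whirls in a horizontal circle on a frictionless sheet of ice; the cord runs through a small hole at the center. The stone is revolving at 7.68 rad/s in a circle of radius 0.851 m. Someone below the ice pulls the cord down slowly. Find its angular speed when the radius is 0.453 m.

ω₂ ≈ 27.1 rad/s

The constraining force is radial, so m r² ω about the center is conserved.
ω₂ = ω₁ (r₁/r₂)² = (7.68)(0.851/0.453)² = 27.10 rad/s.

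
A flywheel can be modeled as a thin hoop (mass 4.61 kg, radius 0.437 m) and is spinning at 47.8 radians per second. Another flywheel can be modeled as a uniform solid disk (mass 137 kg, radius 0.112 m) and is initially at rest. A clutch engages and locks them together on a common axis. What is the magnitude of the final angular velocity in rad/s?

|ω_f| ≈ 24.2 rad/s

No external torque acts about the common axis, so total angular momentum is conserved.
Moments of inertia: I_A = (4.61)(0.437)² = 0.8804 kg·m²; I_B = ½(137)(0.112)² = 0.8593 kg·m².
Taking A's sense as positive: L = (0.8804)(47.8) = 42.08 kg·m²·rad/s.
Combined I = 0.8804 + 0.8593 = 1.740 kg·m².
ω_f = L / I = 42.08 / 1.740 = 24.19 rad/s.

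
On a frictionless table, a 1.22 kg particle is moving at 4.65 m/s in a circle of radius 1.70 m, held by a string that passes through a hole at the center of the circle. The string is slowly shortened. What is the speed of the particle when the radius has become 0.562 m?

Central (radial) force ⇒ zero torque about the center ⇒ m v r is constant.
v₂ = v₁ r₁ / r₂ = (4.65)(1.70) / (0.562) = 14.07 m/s.

v₂ ≈ 14.1 m/s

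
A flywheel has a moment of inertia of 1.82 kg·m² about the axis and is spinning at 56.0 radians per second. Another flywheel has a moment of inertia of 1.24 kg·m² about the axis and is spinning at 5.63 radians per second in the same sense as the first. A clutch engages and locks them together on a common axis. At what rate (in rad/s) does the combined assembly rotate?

No external torque acts about the common axis, so total angular momentum is conserved.
Taking A's sense as positive: L = (1.820)(56.0) + (1.240)(5.63) = 108.9 kg·m²·rad/s.
Combined I = 1.820 + 1.240 = 3.060 kg·m².
ω_f = L / I = 108.9 / 3.060 = 35.59 rad/s.

|ω_f| ≈ 35.6 rad/s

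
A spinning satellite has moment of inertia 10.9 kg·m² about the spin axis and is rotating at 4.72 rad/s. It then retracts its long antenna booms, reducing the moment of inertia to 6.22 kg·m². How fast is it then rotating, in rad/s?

ω₂ ≈ 8.27 rad/s

With no external torque about the axis, L is conserved: I₁ω₁ = I₂ω₂.
ω₂ = I₁ω₁ / I₂ = (10.90)(4.72 rad/s) / (6.220) = 8.271 rad/s.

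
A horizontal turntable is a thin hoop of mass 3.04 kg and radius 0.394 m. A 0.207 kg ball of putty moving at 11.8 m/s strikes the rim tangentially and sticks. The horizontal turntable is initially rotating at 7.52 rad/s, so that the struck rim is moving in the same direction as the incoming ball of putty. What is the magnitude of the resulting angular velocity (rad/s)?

About the axle the impulsive forces during the collision are internal, so angular momentum about that axis is conserved.
I_p = (3.04)(0.394)² = 0.4719 kg·m². Taking the sense of the ball of putty's angular momentum as positive, L_{ball} = m v R = (0.207)(11.8)(0.394) = 0.9624 kg·m²/s.
L_i = +I_p ω_p + m v R = +(0.4719)(7.52) + 0.9624 = 4.511 kg·m²/s.
After sticking, I_f = I_p + m R² = 0.4719 + (0.207)(0.394)² = 0.5041 kg·m².
ω_f = L_i / I_f = 4.511 / 0.5041 = 8.950 rad/s.

|ω_f| ≈ 8.95 rad/s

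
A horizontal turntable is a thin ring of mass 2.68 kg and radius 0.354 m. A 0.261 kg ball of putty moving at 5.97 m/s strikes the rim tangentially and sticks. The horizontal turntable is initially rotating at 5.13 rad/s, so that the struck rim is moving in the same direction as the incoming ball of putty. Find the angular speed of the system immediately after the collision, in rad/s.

|ω_f| ≈ 6.17 rad/s

About the axle the impulsive forces during the collision are internal, so angular momentum about that axis is conserved.
I_p = (2.68)(0.354)² = 0.3358 kg·m². Taking the sense of the ball of putty's angular momentum as positive, L_{ball} = m v R = (0.261)(5.97)(0.354) = 0.5516 kg·m²/s.
L_i = +I_p ω_p + m v R = +(0.3358)(5.13) + 0.5516 = 2.274 kg·m²/s.
After sticking, I_f = I_p + m R² = 0.3358 + (0.261)(0.354)² = 0.3686 kg·m².
ω_f = L_i / I_f = 2.274 / 0.3686 = 6.171 rad/s.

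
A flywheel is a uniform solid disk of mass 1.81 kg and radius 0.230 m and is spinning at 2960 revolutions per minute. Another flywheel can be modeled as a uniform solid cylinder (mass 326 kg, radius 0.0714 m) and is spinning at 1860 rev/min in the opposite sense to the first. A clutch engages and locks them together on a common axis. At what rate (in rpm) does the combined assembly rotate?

No external torque acts about the common axis, so total angular momentum is conserved.
Moments of inertia: I_A = ½(1.81)(0.230)² = 0.04787 kg·m²; I_B = ½(326)(0.0714)² = 0.8310 kg·m².
Taking A's sense as positive: L = (0.04787)(2960) − (0.8310)(1860) = -1404 kg·m²·rpm.
Combined I = 0.04787 + 0.8310 = 0.8788 kg·m².
ω_f = L / I = -1404 / 0.8788 = -1597 rpm.

|ω_f| ≈ 1600 rpm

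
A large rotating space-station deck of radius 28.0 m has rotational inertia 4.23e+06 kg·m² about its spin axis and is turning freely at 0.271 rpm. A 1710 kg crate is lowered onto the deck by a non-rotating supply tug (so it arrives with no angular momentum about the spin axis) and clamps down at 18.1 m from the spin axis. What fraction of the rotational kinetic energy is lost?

fraction ≈ 0.117

The added mass arrives with no angular momentum about the spin axis, and any external torque about the spin axis is negligible, so the system's angular momentum is conserved.
Added inertia Σmr² = (1710)(18.1)² = 5.602e+05 kg·m²; I_f = 4.230e+06 + 5.602e+05 = 4.790e+06 kg·m².
ω_f = I_p ω_i / I_f = (4.230e+06)(0.271) / 4.790e+06 = 0.2393 rpm.
KE_i = ½(4.230e+06)(0.02838 rad/s)² = 1703 J; KE_f = ½(4.790e+06)(0.02506)² = 1504 J.
Fraction lost = 0.1169.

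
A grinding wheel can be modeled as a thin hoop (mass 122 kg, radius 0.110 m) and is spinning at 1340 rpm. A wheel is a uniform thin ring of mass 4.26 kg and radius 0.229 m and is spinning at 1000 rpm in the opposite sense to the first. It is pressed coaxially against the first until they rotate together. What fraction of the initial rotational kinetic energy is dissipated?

fraction ≈ 0.370

The coupling torques are internal; angular momentum about the shared axis is conserved.
Moments of inertia: I_A = (122)(0.110)² = 1.476 kg·m²; I_B = (4.26)(0.229)² = 0.2234 kg·m².
Taking A's sense as positive: L = (1.476)(1340) − (0.2234)(1000) = 1755 kg·m²·rpm.
Combined I = 1.476 + 0.2234 = 1.700 kg·m².
ω_f = L / I = 1755 / 1.700 = 1032 rpm.
KE_i = ½ΣIω² = 15760 J; KE_f = ½(1.700)(108.1)² = 9933 J.
Fraction dissipated = (KE_i − KE_f)/KE_i = 0.3697.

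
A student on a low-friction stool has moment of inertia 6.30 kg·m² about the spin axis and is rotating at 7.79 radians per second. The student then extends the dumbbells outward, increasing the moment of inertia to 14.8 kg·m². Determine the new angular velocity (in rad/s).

With no external torque about the axis, L is conserved: I₁ω₁ = I₂ω₂.
ω₂ = I₁ω₁ / I₂ = (6.300)(7.79 rad/s) / (14.80) = 3.316 rad/s.

ω₂ ≈ 3.32 rad/s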